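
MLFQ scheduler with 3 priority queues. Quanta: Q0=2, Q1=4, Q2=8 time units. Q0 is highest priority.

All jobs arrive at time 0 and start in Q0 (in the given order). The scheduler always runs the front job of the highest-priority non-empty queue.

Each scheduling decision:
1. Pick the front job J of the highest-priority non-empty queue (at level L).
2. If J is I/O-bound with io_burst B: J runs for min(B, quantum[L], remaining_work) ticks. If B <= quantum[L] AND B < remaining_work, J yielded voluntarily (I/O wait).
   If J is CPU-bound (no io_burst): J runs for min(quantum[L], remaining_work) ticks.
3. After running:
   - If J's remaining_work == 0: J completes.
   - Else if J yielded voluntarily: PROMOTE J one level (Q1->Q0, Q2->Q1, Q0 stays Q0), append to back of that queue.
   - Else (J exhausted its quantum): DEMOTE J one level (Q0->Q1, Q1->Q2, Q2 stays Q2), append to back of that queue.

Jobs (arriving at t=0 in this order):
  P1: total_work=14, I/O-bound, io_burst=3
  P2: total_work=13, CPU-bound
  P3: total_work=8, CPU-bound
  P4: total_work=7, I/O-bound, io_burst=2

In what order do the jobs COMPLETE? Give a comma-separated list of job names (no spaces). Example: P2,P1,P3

Answer: P4,P1,P2,P3

Derivation:
t=0-2: P1@Q0 runs 2, rem=12, quantum used, demote→Q1. Q0=[P2,P3,P4] Q1=[P1] Q2=[]
t=2-4: P2@Q0 runs 2, rem=11, quantum used, demote→Q1. Q0=[P3,P4] Q1=[P1,P2] Q2=[]
t=4-6: P3@Q0 runs 2, rem=6, quantum used, demote→Q1. Q0=[P4] Q1=[P1,P2,P3] Q2=[]
t=6-8: P4@Q0 runs 2, rem=5, I/O yield, promote→Q0. Q0=[P4] Q1=[P1,P2,P3] Q2=[]
t=8-10: P4@Q0 runs 2, rem=3, I/O yield, promote→Q0. Q0=[P4] Q1=[P1,P2,P3] Q2=[]
t=10-12: P4@Q0 runs 2, rem=1, I/O yield, promote→Q0. Q0=[P4] Q1=[P1,P2,P3] Q2=[]
t=12-13: P4@Q0 runs 1, rem=0, completes. Q0=[] Q1=[P1,P2,P3] Q2=[]
t=13-16: P1@Q1 runs 3, rem=9, I/O yield, promote→Q0. Q0=[P1] Q1=[P2,P3] Q2=[]
t=16-18: P1@Q0 runs 2, rem=7, quantum used, demote→Q1. Q0=[] Q1=[P2,P3,P1] Q2=[]
t=18-22: P2@Q1 runs 4, rem=7, quantum used, demote→Q2. Q0=[] Q1=[P3,P1] Q2=[P2]
t=22-26: P3@Q1 runs 4, rem=2, quantum used, demote→Q2. Q0=[] Q1=[P1] Q2=[P2,P3]
t=26-29: P1@Q1 runs 3, rem=4, I/O yield, promote→Q0. Q0=[P1] Q1=[] Q2=[P2,P3]
t=29-31: P1@Q0 runs 2, rem=2, quantum used, demote→Q1. Q0=[] Q1=[P1] Q2=[P2,P3]
t=31-33: P1@Q1 runs 2, rem=0, completes. Q0=[] Q1=[] Q2=[P2,P3]
t=33-40: P2@Q2 runs 7, rem=0, completes. Q0=[] Q1=[] Q2=[P3]
t=40-42: P3@Q2 runs 2, rem=0, completes. Q0=[] Q1=[] Q2=[]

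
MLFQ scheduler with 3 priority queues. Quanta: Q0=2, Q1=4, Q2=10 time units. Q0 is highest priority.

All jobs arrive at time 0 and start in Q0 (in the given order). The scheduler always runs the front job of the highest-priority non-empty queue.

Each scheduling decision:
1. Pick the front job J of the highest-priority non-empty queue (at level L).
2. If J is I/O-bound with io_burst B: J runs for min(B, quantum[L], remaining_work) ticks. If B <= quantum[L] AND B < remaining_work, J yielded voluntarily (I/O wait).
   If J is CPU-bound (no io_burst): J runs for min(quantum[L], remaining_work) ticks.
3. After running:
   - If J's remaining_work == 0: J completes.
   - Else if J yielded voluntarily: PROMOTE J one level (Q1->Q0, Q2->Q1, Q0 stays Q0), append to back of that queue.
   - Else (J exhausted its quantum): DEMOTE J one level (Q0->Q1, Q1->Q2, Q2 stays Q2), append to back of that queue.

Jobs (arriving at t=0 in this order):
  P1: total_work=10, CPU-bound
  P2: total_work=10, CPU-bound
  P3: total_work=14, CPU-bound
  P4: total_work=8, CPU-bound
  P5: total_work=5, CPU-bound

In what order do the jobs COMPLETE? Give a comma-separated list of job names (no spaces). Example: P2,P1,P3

Answer: P5,P1,P2,P3,P4

Derivation:
t=0-2: P1@Q0 runs 2, rem=8, quantum used, demote→Q1. Q0=[P2,P3,P4,P5] Q1=[P1] Q2=[]
t=2-4: P2@Q0 runs 2, rem=8, quantum used, demote→Q1. Q0=[P3,P4,P5] Q1=[P1,P2] Q2=[]
t=4-6: P3@Q0 runs 2, rem=12, quantum used, demote→Q1. Q0=[P4,P5] Q1=[P1,P2,P3] Q2=[]
t=6-8: P4@Q0 runs 2, rem=6, quantum used, demote→Q1. Q0=[P5] Q1=[P1,P2,P3,P4] Q2=[]
t=8-10: P5@Q0 runs 2, rem=3, quantum used, demote→Q1. Q0=[] Q1=[P1,P2,P3,P4,P5] Q2=[]
t=10-14: P1@Q1 runs 4, rem=4, quantum used, demote→Q2. Q0=[] Q1=[P2,P3,P4,P5] Q2=[P1]
t=14-18: P2@Q1 runs 4, rem=4, quantum used, demote→Q2. Q0=[] Q1=[P3,P4,P5] Q2=[P1,P2]
t=18-22: P3@Q1 runs 4, rem=8, quantum used, demote→Q2. Q0=[] Q1=[P4,P5] Q2=[P1,P2,P3]
t=22-26: P4@Q1 runs 4, rem=2, quantum used, demote→Q2. Q0=[] Q1=[P5] Q2=[P1,P2,P3,P4]
t=26-29: P5@Q1 runs 3, rem=0, completes. Q0=[] Q1=[] Q2=[P1,P2,P3,P4]
t=29-33: P1@Q2 runs 4, rem=0, completes. Q0=[] Q1=[] Q2=[P2,P3,P4]
t=33-37: P2@Q2 runs 4, rem=0, completes. Q0=[] Q1=[] Q2=[P3,P4]
t=37-45: P3@Q2 runs 8, rem=0, completes. Q0=[] Q1=[] Q2=[P4]
t=45-47: P4@Q2 runs 2, rem=0, completes. Q0=[] Q1=[] Q2=[]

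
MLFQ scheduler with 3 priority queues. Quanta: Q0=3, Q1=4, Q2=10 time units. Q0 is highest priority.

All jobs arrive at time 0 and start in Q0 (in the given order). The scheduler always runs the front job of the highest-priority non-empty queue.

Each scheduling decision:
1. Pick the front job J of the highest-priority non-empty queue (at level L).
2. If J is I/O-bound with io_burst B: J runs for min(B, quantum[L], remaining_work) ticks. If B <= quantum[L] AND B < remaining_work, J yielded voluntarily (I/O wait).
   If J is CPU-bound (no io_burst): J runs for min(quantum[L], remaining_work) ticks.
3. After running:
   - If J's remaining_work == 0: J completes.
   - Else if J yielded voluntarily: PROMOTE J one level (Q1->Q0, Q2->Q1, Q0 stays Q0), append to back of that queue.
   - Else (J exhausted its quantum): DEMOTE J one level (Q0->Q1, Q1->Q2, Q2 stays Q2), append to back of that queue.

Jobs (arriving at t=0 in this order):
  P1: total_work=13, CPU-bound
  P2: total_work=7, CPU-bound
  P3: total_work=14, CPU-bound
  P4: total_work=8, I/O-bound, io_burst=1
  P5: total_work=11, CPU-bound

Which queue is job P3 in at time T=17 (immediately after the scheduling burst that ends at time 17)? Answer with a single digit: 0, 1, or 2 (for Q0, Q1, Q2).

t=0-3: P1@Q0 runs 3, rem=10, quantum used, demote→Q1. Q0=[P2,P3,P4,P5] Q1=[P1] Q2=[]
t=3-6: P2@Q0 runs 3, rem=4, quantum used, demote→Q1. Q0=[P3,P4,P5] Q1=[P1,P2] Q2=[]
t=6-9: P3@Q0 runs 3, rem=11, quantum used, demote→Q1. Q0=[P4,P5] Q1=[P1,P2,P3] Q2=[]
t=9-10: P4@Q0 runs 1, rem=7, I/O yield, promote→Q0. Q0=[P5,P4] Q1=[P1,P2,P3] Q2=[]
t=10-13: P5@Q0 runs 3, rem=8, quantum used, demote→Q1. Q0=[P4] Q1=[P1,P2,P3,P5] Q2=[]
t=13-14: P4@Q0 runs 1, rem=6, I/O yield, promote→Q0. Q0=[P4] Q1=[P1,P2,P3,P5] Q2=[]
t=14-15: P4@Q0 runs 1, rem=5, I/O yield, promote→Q0. Q0=[P4] Q1=[P1,P2,P3,P5] Q2=[]
t=15-16: P4@Q0 runs 1, rem=4, I/O yield, promote→Q0. Q0=[P4] Q1=[P1,P2,P3,P5] Q2=[]
t=16-17: P4@Q0 runs 1, rem=3, I/O yield, promote→Q0. Q0=[P4] Q1=[P1,P2,P3,P5] Q2=[]
t=17-18: P4@Q0 runs 1, rem=2, I/O yield, promote→Q0. Q0=[P4] Q1=[P1,P2,P3,P5] Q2=[]
t=18-19: P4@Q0 runs 1, rem=1, I/O yield, promote→Q0. Q0=[P4] Q1=[P1,P2,P3,P5] Q2=[]
t=19-20: P4@Q0 runs 1, rem=0, completes. Q0=[] Q1=[P1,P2,P3,P5] Q2=[]
t=20-24: P1@Q1 runs 4, rem=6, quantum used, demote→Q2. Q0=[] Q1=[P2,P3,P5] Q2=[P1]
t=24-28: P2@Q1 runs 4, rem=0, completes. Q0=[] Q1=[P3,P5] Q2=[P1]
t=28-32: P3@Q1 runs 4, rem=7, quantum used, demote→Q2. Q0=[] Q1=[P5] Q2=[P1,P3]
t=32-36: P5@Q1 runs 4, rem=4, quantum used, demote→Q2. Q0=[] Q1=[] Q2=[P1,P3,P5]
t=36-42: P1@Q2 runs 6, rem=0, completes. Q0=[] Q1=[] Q2=[P3,P5]
t=42-49: P3@Q2 runs 7, rem=0, completes. Q0=[] Q1=[] Q2=[P5]
t=49-53: P5@Q2 runs 4, rem=0, completes. Q0=[] Q1=[] Q2=[]

Answer: 1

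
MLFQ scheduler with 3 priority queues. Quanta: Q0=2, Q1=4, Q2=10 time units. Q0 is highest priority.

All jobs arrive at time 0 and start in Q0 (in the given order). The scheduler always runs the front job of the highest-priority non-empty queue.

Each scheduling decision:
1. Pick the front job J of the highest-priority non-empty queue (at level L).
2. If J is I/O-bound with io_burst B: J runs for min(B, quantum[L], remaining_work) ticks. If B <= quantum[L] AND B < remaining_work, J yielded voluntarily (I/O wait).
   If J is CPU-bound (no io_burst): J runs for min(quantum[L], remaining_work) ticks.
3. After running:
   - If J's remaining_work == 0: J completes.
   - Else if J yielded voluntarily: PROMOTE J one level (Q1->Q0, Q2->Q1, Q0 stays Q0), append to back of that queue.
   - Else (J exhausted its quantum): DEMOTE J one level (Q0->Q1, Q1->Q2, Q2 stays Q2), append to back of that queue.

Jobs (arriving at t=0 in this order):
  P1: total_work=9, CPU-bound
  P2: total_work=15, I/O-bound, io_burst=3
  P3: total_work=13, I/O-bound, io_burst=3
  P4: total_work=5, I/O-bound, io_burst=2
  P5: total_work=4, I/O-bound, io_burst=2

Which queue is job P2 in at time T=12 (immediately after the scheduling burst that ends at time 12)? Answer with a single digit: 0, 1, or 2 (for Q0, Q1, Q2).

t=0-2: P1@Q0 runs 2, rem=7, quantum used, demote→Q1. Q0=[P2,P3,P4,P5] Q1=[P1] Q2=[]
t=2-4: P2@Q0 runs 2, rem=13, quantum used, demote→Q1. Q0=[P3,P4,P5] Q1=[P1,P2] Q2=[]
t=4-6: P3@Q0 runs 2, rem=11, quantum used, demote→Q1. Q0=[P4,P5] Q1=[P1,P2,P3] Q2=[]
t=6-8: P4@Q0 runs 2, rem=3, I/O yield, promote→Q0. Q0=[P5,P4] Q1=[P1,P2,P3] Q2=[]
t=8-10: P5@Q0 runs 2, rem=2, I/O yield, promote→Q0. Q0=[P4,P5] Q1=[P1,P2,P3] Q2=[]
t=10-12: P4@Q0 runs 2, rem=1, I/O yield, promote→Q0. Q0=[P5,P4] Q1=[P1,P2,P3] Q2=[]
t=12-14: P5@Q0 runs 2, rem=0, completes. Q0=[P4] Q1=[P1,P2,P3] Q2=[]
t=14-15: P4@Q0 runs 1, rem=0, completes. Q0=[] Q1=[P1,P2,P3] Q2=[]
t=15-19: P1@Q1 runs 4, rem=3, quantum used, demote→Q2. Q0=[] Q1=[P2,P3] Q2=[P1]
t=19-22: P2@Q1 runs 3, rem=10, I/O yield, promote→Q0. Q0=[P2] Q1=[P3] Q2=[P1]
t=22-24: P2@Q0 runs 2, rem=8, quantum used, demote→Q1. Q0=[] Q1=[P3,P2] Q2=[P1]
t=24-27: P3@Q1 runs 3, rem=8, I/O yield, promote→Q0. Q0=[P3] Q1=[P2] Q2=[P1]
t=27-29: P3@Q0 runs 2, rem=6, quantum used, demote→Q1. Q0=[] Q1=[P2,P3] Q2=[P1]
t=29-32: P2@Q1 runs 3, rem=5, I/O yield, promote→Q0. Q0=[P2] Q1=[P3] Q2=[P1]
t=32-34: P2@Q0 runs 2, rem=3, quantum used, demote→Q1. Q0=[] Q1=[P3,P2] Q2=[P1]
t=34-37: P3@Q1 runs 3, rem=3, I/O yield, promote→Q0. Q0=[P3] Q1=[P2] Q2=[P1]
t=37-39: P3@Q0 runs 2, rem=1, quantum used, demote→Q1. Q0=[] Q1=[P2,P3] Q2=[P1]
t=39-42: P2@Q1 runs 3, rem=0, completes. Q0=[] Q1=[P3] Q2=[P1]
t=42-43: P3@Q1 runs 1, rem=0, completes. Q0=[] Q1=[] Q2=[P1]
t=43-46: P1@Q2 runs 3, rem=0, completes. Q0=[] Q1=[] Q2=[]

Answer: 1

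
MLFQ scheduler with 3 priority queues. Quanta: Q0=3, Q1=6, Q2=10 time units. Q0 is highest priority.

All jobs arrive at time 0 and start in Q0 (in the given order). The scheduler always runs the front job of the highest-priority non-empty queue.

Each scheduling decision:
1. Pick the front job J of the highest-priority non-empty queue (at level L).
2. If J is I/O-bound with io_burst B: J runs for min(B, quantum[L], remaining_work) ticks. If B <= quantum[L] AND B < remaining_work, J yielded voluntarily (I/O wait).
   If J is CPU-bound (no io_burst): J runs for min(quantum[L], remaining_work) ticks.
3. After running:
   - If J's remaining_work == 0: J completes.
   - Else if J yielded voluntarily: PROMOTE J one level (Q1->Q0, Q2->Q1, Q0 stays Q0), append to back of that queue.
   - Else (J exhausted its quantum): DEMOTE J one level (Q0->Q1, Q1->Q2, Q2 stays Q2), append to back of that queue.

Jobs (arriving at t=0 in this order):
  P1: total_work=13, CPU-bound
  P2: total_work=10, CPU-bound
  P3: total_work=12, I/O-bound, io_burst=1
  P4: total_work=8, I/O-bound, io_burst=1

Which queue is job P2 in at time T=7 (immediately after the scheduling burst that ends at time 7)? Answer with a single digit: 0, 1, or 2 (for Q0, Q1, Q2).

Answer: 1

Derivation:
t=0-3: P1@Q0 runs 3, rem=10, quantum used, demote→Q1. Q0=[P2,P3,P4] Q1=[P1] Q2=[]
t=3-6: P2@Q0 runs 3, rem=7, quantum used, demote→Q1. Q0=[P3,P4] Q1=[P1,P2] Q2=[]
t=6-7: P3@Q0 runs 1, rem=11, I/O yield, promote→Q0. Q0=[P4,P3] Q1=[P1,P2] Q2=[]
t=7-8: P4@Q0 runs 1, rem=7, I/O yield, promote→Q0. Q0=[P3,P4] Q1=[P1,P2] Q2=[]
t=8-9: P3@Q0 runs 1, rem=10, I/O yield, promote→Q0. Q0=[P4,P3] Q1=[P1,P2] Q2=[]
t=9-10: P4@Q0 runs 1, rem=6, I/O yield, promote→Q0. Q0=[P3,P4] Q1=[P1,P2] Q2=[]
t=10-11: P3@Q0 runs 1, rem=9, I/O yield, promote→Q0. Q0=[P4,P3] Q1=[P1,P2] Q2=[]
t=11-12: P4@Q0 runs 1, rem=5, I/O yield, promote→Q0. Q0=[P3,P4] Q1=[P1,P2] Q2=[]
t=12-13: P3@Q0 runs 1, rem=8, I/O yield, promote→Q0. Q0=[P4,P3] Q1=[P1,P2] Q2=[]
t=13-14: P4@Q0 runs 1, rem=4, I/O yield, promote→Q0. Q0=[P3,P4] Q1=[P1,P2] Q2=[]
t=14-15: P3@Q0 runs 1, rem=7, I/O yield, promote→Q0. Q0=[P4,P3] Q1=[P1,P2] Q2=[]
t=15-16: P4@Q0 runs 1, rem=3, I/O yield, promote→Q0. Q0=[P3,P4] Q1=[P1,P2] Q2=[]
t=16-17: P3@Q0 runs 1, rem=6, I/O yield, promote→Q0. Q0=[P4,P3] Q1=[P1,P2] Q2=[]
t=17-18: P4@Q0 runs 1, rem=2, I/O yield, promote→Q0. Q0=[P3,P4] Q1=[P1,P2] Q2=[]
t=18-19: P3@Q0 runs 1, rem=5, I/O yield, promote→Q0. Q0=[P4,P3] Q1=[P1,P2] Q2=[]
t=19-20: P4@Q0 runs 1, rem=1, I/O yield, promote→Q0. Q0=[P3,P4] Q1=[P1,P2] Q2=[]
t=20-21: P3@Q0 runs 1, rem=4, I/O yield, promote→Q0. Q0=[P4,P3] Q1=[P1,P2] Q2=[]
t=21-22: P4@Q0 runs 1, rem=0, completes. Q0=[P3] Q1=[P1,P2] Q2=[]
t=22-23: P3@Q0 runs 1, rem=3, I/O yield, promote→Q0. Q0=[P3] Q1=[P1,P2] Q2=[]
t=23-24: P3@Q0 runs 1, rem=2, I/O yield, promote→Q0. Q0=[P3] Q1=[P1,P2] Q2=[]
t=24-25: P3@Q0 runs 1, rem=1, I/O yield, promote→Q0. Q0=[P3] Q1=[P1,P2] Q2=[]
t=25-26: P3@Q0 runs 1, rem=0, completes. Q0=[] Q1=[P1,P2] Q2=[]
t=26-32: P1@Q1 runs 6, rem=4, quantum used, demote→Q2. Q0=[] Q1=[P2] Q2=[P1]
t=32-38: P2@Q1 runs 6, rem=1, quantum used, demote→Q2. Q0=[] Q1=[] Q2=[P1,P2]
t=38-42: P1@Q2 runs 4, rem=0, completes. Q0=[] Q1=[] Q2=[P2]
t=42-43: P2@Q2 runs 1, rem=0, completes. Q0=[] Q1=[] Q2=[]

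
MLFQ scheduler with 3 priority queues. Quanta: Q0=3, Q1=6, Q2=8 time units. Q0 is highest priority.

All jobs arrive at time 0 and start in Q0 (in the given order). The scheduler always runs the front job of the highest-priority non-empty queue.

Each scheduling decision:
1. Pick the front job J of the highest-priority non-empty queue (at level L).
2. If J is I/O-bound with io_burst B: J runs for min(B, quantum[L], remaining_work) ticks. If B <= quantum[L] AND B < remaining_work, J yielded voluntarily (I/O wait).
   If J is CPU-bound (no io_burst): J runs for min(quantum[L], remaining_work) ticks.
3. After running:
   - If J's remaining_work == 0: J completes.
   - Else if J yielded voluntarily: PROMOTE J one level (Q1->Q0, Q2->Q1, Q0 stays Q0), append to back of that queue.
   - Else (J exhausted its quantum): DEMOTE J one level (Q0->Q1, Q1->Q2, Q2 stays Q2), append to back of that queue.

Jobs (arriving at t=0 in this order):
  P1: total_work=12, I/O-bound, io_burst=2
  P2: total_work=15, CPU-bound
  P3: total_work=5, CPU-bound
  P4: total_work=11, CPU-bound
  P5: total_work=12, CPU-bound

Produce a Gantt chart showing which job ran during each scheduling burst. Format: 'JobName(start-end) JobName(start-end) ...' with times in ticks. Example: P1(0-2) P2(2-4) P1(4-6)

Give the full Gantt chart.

t=0-2: P1@Q0 runs 2, rem=10, I/O yield, promote→Q0. Q0=[P2,P3,P4,P5,P1] Q1=[] Q2=[]
t=2-5: P2@Q0 runs 3, rem=12, quantum used, demote→Q1. Q0=[P3,P4,P5,P1] Q1=[P2] Q2=[]
t=5-8: P3@Q0 runs 3, rem=2, quantum used, demote→Q1. Q0=[P4,P5,P1] Q1=[P2,P3] Q2=[]
t=8-11: P4@Q0 runs 3, rem=8, quantum used, demote→Q1. Q0=[P5,P1] Q1=[P2,P3,P4] Q2=[]
t=11-14: P5@Q0 runs 3, rem=9, quantum used, demote→Q1. Q0=[P1] Q1=[P2,P3,P4,P5] Q2=[]
t=14-16: P1@Q0 runs 2, rem=8, I/O yield, promote→Q0. Q0=[P1] Q1=[P2,P3,P4,P5] Q2=[]
t=16-18: P1@Q0 runs 2, rem=6, I/O yield, promote→Q0. Q0=[P1] Q1=[P2,P3,P4,P5] Q2=[]
t=18-20: P1@Q0 runs 2, rem=4, I/O yield, promote→Q0. Q0=[P1] Q1=[P2,P3,P4,P5] Q2=[]
t=20-22: P1@Q0 runs 2, rem=2, I/O yield, promote→Q0. Q0=[P1] Q1=[P2,P3,P4,P5] Q2=[]
t=22-24: P1@Q0 runs 2, rem=0, completes. Q0=[] Q1=[P2,P3,P4,P5] Q2=[]
t=24-30: P2@Q1 runs 6, rem=6, quantum used, demote→Q2. Q0=[] Q1=[P3,P4,P5] Q2=[P2]
t=30-32: P3@Q1 runs 2, rem=0, completes. Q0=[] Q1=[P4,P5] Q2=[P2]
t=32-38: P4@Q1 runs 6, rem=2, quantum used, demote→Q2. Q0=[] Q1=[P5] Q2=[P2,P4]
t=38-44: P5@Q1 runs 6, rem=3, quantum used, demote→Q2. Q0=[] Q1=[] Q2=[P2,P4,P5]
t=44-50: P2@Q2 runs 6, rem=0, completes. Q0=[] Q1=[] Q2=[P4,P5]
t=50-52: P4@Q2 runs 2, rem=0, completes. Q0=[] Q1=[] Q2=[P5]
t=52-55: P5@Q2 runs 3, rem=0, completes. Q0=[] Q1=[] Q2=[]

Answer: P1(0-2) P2(2-5) P3(5-8) P4(8-11) P5(11-14) P1(14-16) P1(16-18) P1(18-20) P1(20-22) P1(22-24) P2(24-30) P3(30-32) P4(32-38) P5(38-44) P2(44-50) P4(50-52) P5(52-55)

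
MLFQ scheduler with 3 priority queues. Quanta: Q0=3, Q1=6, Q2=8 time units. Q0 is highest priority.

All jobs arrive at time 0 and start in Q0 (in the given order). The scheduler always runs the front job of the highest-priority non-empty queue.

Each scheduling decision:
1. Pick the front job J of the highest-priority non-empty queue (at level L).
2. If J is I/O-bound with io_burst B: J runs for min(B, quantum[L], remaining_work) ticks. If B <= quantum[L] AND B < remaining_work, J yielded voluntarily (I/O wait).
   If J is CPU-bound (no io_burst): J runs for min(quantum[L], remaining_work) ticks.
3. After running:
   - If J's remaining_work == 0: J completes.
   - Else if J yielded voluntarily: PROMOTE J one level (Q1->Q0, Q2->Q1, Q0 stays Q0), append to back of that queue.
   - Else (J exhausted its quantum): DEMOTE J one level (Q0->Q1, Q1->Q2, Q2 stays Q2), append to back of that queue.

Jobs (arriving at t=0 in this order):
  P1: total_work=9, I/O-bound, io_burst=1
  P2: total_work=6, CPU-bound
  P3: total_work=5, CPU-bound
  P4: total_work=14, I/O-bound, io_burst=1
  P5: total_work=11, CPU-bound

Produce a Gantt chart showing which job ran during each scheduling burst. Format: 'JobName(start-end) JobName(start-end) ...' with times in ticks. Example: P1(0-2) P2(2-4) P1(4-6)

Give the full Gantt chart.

Answer: P1(0-1) P2(1-4) P3(4-7) P4(7-8) P5(8-11) P1(11-12) P4(12-13) P1(13-14) P4(14-15) P1(15-16) P4(16-17) P1(17-18) P4(18-19) P1(19-20) P4(20-21) P1(21-22) P4(22-23) P1(23-24) P4(24-25) P1(25-26) P4(26-27) P4(27-28) P4(28-29) P4(29-30) P4(30-31) P4(31-32) P2(32-35) P3(35-37) P5(37-43) P5(43-45)

Derivation:
t=0-1: P1@Q0 runs 1, rem=8, I/O yield, promote→Q0. Q0=[P2,P3,P4,P5,P1] Q1=[] Q2=[]
t=1-4: P2@Q0 runs 3, rem=3, quantum used, demote→Q1. Q0=[P3,P4,P5,P1] Q1=[P2] Q2=[]
t=4-7: P3@Q0 runs 3, rem=2, quantum used, demote→Q1. Q0=[P4,P5,P1] Q1=[P2,P3] Q2=[]
t=7-8: P4@Q0 runs 1, rem=13, I/O yield, promote→Q0. Q0=[P5,P1,P4] Q1=[P2,P3] Q2=[]
t=8-11: P5@Q0 runs 3, rem=8, quantum used, demote→Q1. Q0=[P1,P4] Q1=[P2,P3,P5] Q2=[]
t=11-12: P1@Q0 runs 1, rem=7, I/O yield, promote→Q0. Q0=[P4,P1] Q1=[P2,P3,P5] Q2=[]
t=12-13: P4@Q0 runs 1, rem=12, I/O yield, promote→Q0. Q0=[P1,P4] Q1=[P2,P3,P5] Q2=[]
t=13-14: P1@Q0 runs 1, rem=6, I/O yield, promote→Q0. Q0=[P4,P1] Q1=[P2,P3,P5] Q2=[]
t=14-15: P4@Q0 runs 1, rem=11, I/O yield, promote→Q0. Q0=[P1,P4] Q1=[P2,P3,P5] Q2=[]
t=15-16: P1@Q0 runs 1, rem=5, I/O yield, promote→Q0. Q0=[P4,P1] Q1=[P2,P3,P5] Q2=[]
t=16-17: P4@Q0 runs 1, rem=10, I/O yield, promote→Q0. Q0=[P1,P4] Q1=[P2,P3,P5] Q2=[]
t=17-18: P1@Q0 runs 1, rem=4, I/O yield, promote→Q0. Q0=[P4,P1] Q1=[P2,P3,P5] Q2=[]
t=18-19: P4@Q0 runs 1, rem=9, I/O yield, promote→Q0. Q0=[P1,P4] Q1=[P2,P3,P5] Q2=[]
t=19-20: P1@Q0 runs 1, rem=3, I/O yield, promote→Q0. Q0=[P4,P1] Q1=[P2,P3,P5] Q2=[]
t=20-21: P4@Q0 runs 1, rem=8, I/O yield, promote→Q0. Q0=[P1,P4] Q1=[P2,P3,P5] Q2=[]
t=21-22: P1@Q0 runs 1, rem=2, I/O yield, promote→Q0. Q0=[P4,P1] Q1=[P2,P3,P5] Q2=[]
t=22-23: P4@Q0 runs 1, rem=7, I/O yield, promote→Q0. Q0=[P1,P4] Q1=[P2,P3,P5] Q2=[]
t=23-24: P1@Q0 runs 1, rem=1, I/O yield, promote→Q0. Q0=[P4,P1] Q1=[P2,P3,P5] Q2=[]
t=24-25: P4@Q0 runs 1, rem=6, I/O yield, promote→Q0. Q0=[P1,P4] Q1=[P2,P3,P5] Q2=[]
t=25-26: P1@Q0 runs 1, rem=0, completes. Q0=[P4] Q1=[P2,P3,P5] Q2=[]
t=26-27: P4@Q0 runs 1, rem=5, I/O yield, promote→Q0. Q0=[P4] Q1=[P2,P3,P5] Q2=[]
t=27-28: P4@Q0 runs 1, rem=4, I/O yield, promote→Q0. Q0=[P4] Q1=[P2,P3,P5] Q2=[]
t=28-29: P4@Q0 runs 1, rem=3, I/O yield, promote→Q0. Q0=[P4] Q1=[P2,P3,P5] Q2=[]
t=29-30: P4@Q0 runs 1, rem=2, I/O yield, promote→Q0. Q0=[P4] Q1=[P2,P3,P5] Q2=[]
t=30-31: P4@Q0 runs 1, rem=1, I/O yield, promote→Q0. Q0=[P4] Q1=[P2,P3,P5] Q2=[]
t=31-32: P4@Q0 runs 1, rem=0, completes. Q0=[] Q1=[P2,P3,P5] Q2=[]
t=32-35: P2@Q1 runs 3, rem=0, completes. Q0=[] Q1=[P3,P5] Q2=[]
t=35-37: P3@Q1 runs 2, rem=0, completes. Q0=[] Q1=[P5] Q2=[]
t=37-43: P5@Q1 runs 6, rem=2, quantum used, demote→Q2. Q0=[] Q1=[] Q2=[P5]
t=43-45: P5@Q2 runs 2, rem=0, completes. Q0=[] Q1=[] Q2=[]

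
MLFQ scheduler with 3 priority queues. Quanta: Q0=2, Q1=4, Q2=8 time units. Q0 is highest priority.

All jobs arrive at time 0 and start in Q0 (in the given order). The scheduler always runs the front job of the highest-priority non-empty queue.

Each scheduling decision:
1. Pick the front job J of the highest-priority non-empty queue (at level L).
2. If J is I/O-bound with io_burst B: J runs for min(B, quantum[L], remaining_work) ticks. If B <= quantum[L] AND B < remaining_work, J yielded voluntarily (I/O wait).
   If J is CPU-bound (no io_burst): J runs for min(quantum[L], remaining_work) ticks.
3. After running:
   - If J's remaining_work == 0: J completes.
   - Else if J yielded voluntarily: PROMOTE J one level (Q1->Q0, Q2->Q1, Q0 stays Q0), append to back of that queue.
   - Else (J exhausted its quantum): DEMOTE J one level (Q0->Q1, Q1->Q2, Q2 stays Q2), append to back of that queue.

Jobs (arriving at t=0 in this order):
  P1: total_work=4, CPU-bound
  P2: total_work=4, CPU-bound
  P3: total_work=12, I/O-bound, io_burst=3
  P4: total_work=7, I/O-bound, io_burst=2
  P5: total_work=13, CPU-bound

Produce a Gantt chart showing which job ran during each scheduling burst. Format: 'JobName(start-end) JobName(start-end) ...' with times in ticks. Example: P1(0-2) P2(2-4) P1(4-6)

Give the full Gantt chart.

Answer: P1(0-2) P2(2-4) P3(4-6) P4(6-8) P5(8-10) P4(10-12) P4(12-14) P4(14-15) P1(15-17) P2(17-19) P3(19-22) P3(22-24) P5(24-28) P3(28-31) P3(31-33) P5(33-40)

Derivation:
t=0-2: P1@Q0 runs 2, rem=2, quantum used, demote→Q1. Q0=[P2,P3,P4,P5] Q1=[P1] Q2=[]
t=2-4: P2@Q0 runs 2, rem=2, quantum used, demote→Q1. Q0=[P3,P4,P5] Q1=[P1,P2] Q2=[]
t=4-6: P3@Q0 runs 2, rem=10, quantum used, demote→Q1. Q0=[P4,P5] Q1=[P1,P2,P3] Q2=[]
t=6-8: P4@Q0 runs 2, rem=5, I/O yield, promote→Q0. Q0=[P5,P4] Q1=[P1,P2,P3] Q2=[]
t=8-10: P5@Q0 runs 2, rem=11, quantum used, demote→Q1. Q0=[P4] Q1=[P1,P2,P3,P5] Q2=[]
t=10-12: P4@Q0 runs 2, rem=3, I/O yield, promote→Q0. Q0=[P4] Q1=[P1,P2,P3,P5] Q2=[]
t=12-14: P4@Q0 runs 2, rem=1, I/O yield, promote→Q0. Q0=[P4] Q1=[P1,P2,P3,P5] Q2=[]
t=14-15: P4@Q0 runs 1, rem=0, completes. Q0=[] Q1=[P1,P2,P3,P5] Q2=[]
t=15-17: P1@Q1 runs 2, rem=0, completes. Q0=[] Q1=[P2,P3,P5] Q2=[]
t=17-19: P2@Q1 runs 2, rem=0, completes. Q0=[] Q1=[P3,P5] Q2=[]
t=19-22: P3@Q1 runs 3, rem=7, I/O yield, promote→Q0. Q0=[P3] Q1=[P5] Q2=[]
t=22-24: P3@Q0 runs 2, rem=5, quantum used, demote→Q1. Q0=[] Q1=[P5,P3] Q2=[]
t=24-28: P5@Q1 runs 4, rem=7, quantum used, demote→Q2. Q0=[] Q1=[P3] Q2=[P5]
t=28-31: P3@Q1 runs 3, rem=2, I/O yield, promote→Q0. Q0=[P3] Q1=[] Q2=[P5]
t=31-33: P3@Q0 runs 2, rem=0, completes. Q0=[] Q1=[] Q2=[P5]
t=33-40: P5@Q2 runs 7, rem=0, completes. Q0=[] Q1=[] Q2=[]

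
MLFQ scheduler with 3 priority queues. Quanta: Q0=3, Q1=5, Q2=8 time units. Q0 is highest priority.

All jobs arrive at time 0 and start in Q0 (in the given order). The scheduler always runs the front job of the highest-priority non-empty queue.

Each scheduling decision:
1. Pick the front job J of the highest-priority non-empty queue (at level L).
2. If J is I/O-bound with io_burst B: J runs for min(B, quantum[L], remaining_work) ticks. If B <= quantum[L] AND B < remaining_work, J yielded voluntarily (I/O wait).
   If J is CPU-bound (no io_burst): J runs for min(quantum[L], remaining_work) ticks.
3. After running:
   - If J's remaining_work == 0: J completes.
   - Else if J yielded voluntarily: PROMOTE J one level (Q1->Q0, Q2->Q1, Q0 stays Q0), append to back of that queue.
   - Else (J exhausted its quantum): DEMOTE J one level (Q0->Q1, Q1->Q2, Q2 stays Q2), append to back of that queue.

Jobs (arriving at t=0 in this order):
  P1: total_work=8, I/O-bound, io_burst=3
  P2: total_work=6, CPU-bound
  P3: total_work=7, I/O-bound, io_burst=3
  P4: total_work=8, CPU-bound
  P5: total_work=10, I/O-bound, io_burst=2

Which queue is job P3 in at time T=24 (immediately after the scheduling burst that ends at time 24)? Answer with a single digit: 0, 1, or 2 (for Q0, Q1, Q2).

t=0-3: P1@Q0 runs 3, rem=5, I/O yield, promote→Q0. Q0=[P2,P3,P4,P5,P1] Q1=[] Q2=[]
t=3-6: P2@Q0 runs 3, rem=3, quantum used, demote→Q1. Q0=[P3,P4,P5,P1] Q1=[P2] Q2=[]
t=6-9: P3@Q0 runs 3, rem=4, I/O yield, promote→Q0. Q0=[P4,P5,P1,P3] Q1=[P2] Q2=[]
t=9-12: P4@Q0 runs 3, rem=5, quantum used, demote→Q1. Q0=[P5,P1,P3] Q1=[P2,P4] Q2=[]
t=12-14: P5@Q0 runs 2, rem=8, I/O yield, promote→Q0. Q0=[P1,P3,P5] Q1=[P2,P4] Q2=[]
t=14-17: P1@Q0 runs 3, rem=2, I/O yield, promote→Q0. Q0=[P3,P5,P1] Q1=[P2,P4] Q2=[]
t=17-20: P3@Q0 runs 3, rem=1, I/O yield, promote→Q0. Q0=[P5,P1,P3] Q1=[P2,P4] Q2=[]
t=20-22: P5@Q0 runs 2, rem=6, I/O yield, promote→Q0. Q0=[P1,P3,P5] Q1=[P2,P4] Q2=[]
t=22-24: P1@Q0 runs 2, rem=0, completes. Q0=[P3,P5] Q1=[P2,P4] Q2=[]
t=24-25: P3@Q0 runs 1, rem=0, completes. Q0=[P5] Q1=[P2,P4] Q2=[]
t=25-27: P5@Q0 runs 2, rem=4, I/O yield, promote→Q0. Q0=[P5] Q1=[P2,P4] Q2=[]
t=27-29: P5@Q0 runs 2, rem=2, I/O yield, promote→Q0. Q0=[P5] Q1=[P2,P4] Q2=[]
t=29-31: P5@Q0 runs 2, rem=0, completes. Q0=[] Q1=[P2,P4] Q2=[]
t=31-34: P2@Q1 runs 3, rem=0, completes. Q0=[] Q1=[P4] Q2=[]
t=34-39: P4@Q1 runs 5, rem=0, completes. Q0=[] Q1=[] Q2=[]

Answer: 0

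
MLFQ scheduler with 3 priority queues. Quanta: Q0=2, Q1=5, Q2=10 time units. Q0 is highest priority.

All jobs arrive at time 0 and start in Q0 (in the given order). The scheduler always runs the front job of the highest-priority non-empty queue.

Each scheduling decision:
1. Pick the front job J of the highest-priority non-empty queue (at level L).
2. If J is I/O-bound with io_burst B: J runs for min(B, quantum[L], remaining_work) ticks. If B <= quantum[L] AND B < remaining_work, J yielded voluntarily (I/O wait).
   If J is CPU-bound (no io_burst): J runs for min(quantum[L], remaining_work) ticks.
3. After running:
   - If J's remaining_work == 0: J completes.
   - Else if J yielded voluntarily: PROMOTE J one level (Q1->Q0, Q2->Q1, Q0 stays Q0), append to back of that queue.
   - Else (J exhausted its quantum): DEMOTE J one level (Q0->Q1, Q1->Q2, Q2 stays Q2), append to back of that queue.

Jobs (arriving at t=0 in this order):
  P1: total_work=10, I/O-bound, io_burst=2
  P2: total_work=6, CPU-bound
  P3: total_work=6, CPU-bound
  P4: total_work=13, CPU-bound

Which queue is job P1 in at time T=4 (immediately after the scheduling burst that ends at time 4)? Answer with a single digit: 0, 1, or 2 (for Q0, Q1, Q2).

t=0-2: P1@Q0 runs 2, rem=8, I/O yield, promote→Q0. Q0=[P2,P3,P4,P1] Q1=[] Q2=[]
t=2-4: P2@Q0 runs 2, rem=4, quantum used, demote→Q1. Q0=[P3,P4,P1] Q1=[P2] Q2=[]
t=4-6: P3@Q0 runs 2, rem=4, quantum used, demote→Q1. Q0=[P4,P1] Q1=[P2,P3] Q2=[]
t=6-8: P4@Q0 runs 2, rem=11, quantum used, demote→Q1. Q0=[P1] Q1=[P2,P3,P4] Q2=[]
t=8-10: P1@Q0 runs 2, rem=6, I/O yield, promote→Q0. Q0=[P1] Q1=[P2,P3,P4] Q2=[]
t=10-12: P1@Q0 runs 2, rem=4, I/O yield, promote→Q0. Q0=[P1] Q1=[P2,P3,P4] Q2=[]
t=12-14: P1@Q0 runs 2, rem=2, I/O yield, promote→Q0. Q0=[P1] Q1=[P2,P3,P4] Q2=[]
t=14-16: P1@Q0 runs 2, rem=0, completes. Q0=[] Q1=[P2,P3,P4] Q2=[]
t=16-20: P2@Q1 runs 4, rem=0, completes. Q0=[] Q1=[P3,P4] Q2=[]
t=20-24: P3@Q1 runs 4, rem=0, completes. Q0=[] Q1=[P4] Q2=[]
t=24-29: P4@Q1 runs 5, rem=6, quantum used, demote→Q2. Q0=[] Q1=[] Q2=[P4]
t=29-35: P4@Q2 runs 6, rem=0, completes. Q0=[] Q1=[] Q2=[]

Answer: 0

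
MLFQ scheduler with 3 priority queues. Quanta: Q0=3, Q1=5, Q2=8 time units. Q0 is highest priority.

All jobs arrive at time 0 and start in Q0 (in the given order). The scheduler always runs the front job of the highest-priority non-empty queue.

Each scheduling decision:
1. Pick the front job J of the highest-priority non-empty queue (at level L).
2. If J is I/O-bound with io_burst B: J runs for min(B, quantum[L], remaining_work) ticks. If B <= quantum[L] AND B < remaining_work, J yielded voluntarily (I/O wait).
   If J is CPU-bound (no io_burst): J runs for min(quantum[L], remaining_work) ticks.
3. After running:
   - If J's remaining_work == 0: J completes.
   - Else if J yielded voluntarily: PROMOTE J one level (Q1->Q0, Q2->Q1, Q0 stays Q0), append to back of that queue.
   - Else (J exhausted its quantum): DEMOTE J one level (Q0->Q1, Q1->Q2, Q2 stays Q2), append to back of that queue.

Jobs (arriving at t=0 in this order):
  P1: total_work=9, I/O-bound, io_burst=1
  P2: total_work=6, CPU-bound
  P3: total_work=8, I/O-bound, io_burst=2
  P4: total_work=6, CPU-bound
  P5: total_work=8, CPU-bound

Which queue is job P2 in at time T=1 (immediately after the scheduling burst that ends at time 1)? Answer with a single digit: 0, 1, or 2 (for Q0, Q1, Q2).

Answer: 0

Derivation:
t=0-1: P1@Q0 runs 1, rem=8, I/O yield, promote→Q0. Q0=[P2,P3,P4,P5,P1] Q1=[] Q2=[]
t=1-4: P2@Q0 runs 3, rem=3, quantum used, demote→Q1. Q0=[P3,P4,P5,P1] Q1=[P2] Q2=[]
t=4-6: P3@Q0 runs 2, rem=6, I/O yield, promote→Q0. Q0=[P4,P5,P1,P3] Q1=[P2] Q2=[]
t=6-9: P4@Q0 runs 3, rem=3, quantum used, demote→Q1. Q0=[P5,P1,P3] Q1=[P2,P4] Q2=[]
t=9-12: P5@Q0 runs 3, rem=5, quantum used, demote→Q1. Q0=[P1,P3] Q1=[P2,P4,P5] Q2=[]
t=12-13: P1@Q0 runs 1, rem=7, I/O yield, promote→Q0. Q0=[P3,P1] Q1=[P2,P4,P5] Q2=[]
t=13-15: P3@Q0 runs 2, rem=4, I/O yield, promote→Q0. Q0=[P1,P3] Q1=[P2,P4,P5] Q2=[]
t=15-16: P1@Q0 runs 1, rem=6, I/O yield, promote→Q0. Q0=[P3,P1] Q1=[P2,P4,P5] Q2=[]
t=16-18: P3@Q0 runs 2, rem=2, I/O yield, promote→Q0. Q0=[P1,P3] Q1=[P2,P4,P5] Q2=[]
t=18-19: P1@Q0 runs 1, rem=5, I/O yield, promote→Q0. Q0=[P3,P1] Q1=[P2,P4,P5] Q2=[]
t=19-21: P3@Q0 runs 2, rem=0, completes. Q0=[P1] Q1=[P2,P4,P5] Q2=[]
t=21-22: P1@Q0 runs 1, rem=4, I/O yield, promote→Q0. Q0=[P1] Q1=[P2,P4,P5] Q2=[]
t=22-23: P1@Q0 runs 1, rem=3, I/O yield, promote→Q0. Q0=[P1] Q1=[P2,P4,P5] Q2=[]
t=23-24: P1@Q0 runs 1, rem=2, I/O yield, promote→Q0. Q0=[P1] Q1=[P2,P4,P5] Q2=[]
t=24-25: P1@Q0 runs 1, rem=1, I/O yield, promote→Q0. Q0=[P1] Q1=[P2,P4,P5] Q2=[]
t=25-26: P1@Q0 runs 1, rem=0, completes. Q0=[] Q1=[P2,P4,P5] Q2=[]
t=26-29: P2@Q1 runs 3, rem=0, completes. Q0=[] Q1=[P4,P5] Q2=[]
t=29-32: P4@Q1 runs 3, rem=0, completes. Q0=[] Q1=[P5] Q2=[]
t=32-37: P5@Q1 runs 5, rem=0, completes. Q0=[] Q1=[] Q2=[]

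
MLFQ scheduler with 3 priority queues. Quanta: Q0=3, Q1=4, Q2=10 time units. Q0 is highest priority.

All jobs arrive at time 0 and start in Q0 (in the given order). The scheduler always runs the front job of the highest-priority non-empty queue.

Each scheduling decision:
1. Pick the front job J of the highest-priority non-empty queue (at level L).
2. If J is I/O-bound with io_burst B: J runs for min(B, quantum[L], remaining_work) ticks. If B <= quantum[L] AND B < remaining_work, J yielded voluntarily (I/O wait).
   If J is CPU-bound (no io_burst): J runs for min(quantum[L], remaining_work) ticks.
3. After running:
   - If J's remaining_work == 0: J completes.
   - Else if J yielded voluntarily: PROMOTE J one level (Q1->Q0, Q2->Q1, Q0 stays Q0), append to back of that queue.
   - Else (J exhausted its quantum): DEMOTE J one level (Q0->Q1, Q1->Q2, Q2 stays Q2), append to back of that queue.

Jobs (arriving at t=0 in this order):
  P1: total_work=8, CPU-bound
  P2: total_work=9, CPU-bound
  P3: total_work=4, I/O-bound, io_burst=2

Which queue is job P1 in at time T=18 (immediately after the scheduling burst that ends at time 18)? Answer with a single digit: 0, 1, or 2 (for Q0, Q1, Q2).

t=0-3: P1@Q0 runs 3, rem=5, quantum used, demote→Q1. Q0=[P2,P3] Q1=[P1] Q2=[]
t=3-6: P2@Q0 runs 3, rem=6, quantum used, demote→Q1. Q0=[P3] Q1=[P1,P2] Q2=[]
t=6-8: P3@Q0 runs 2, rem=2, I/O yield, promote→Q0. Q0=[P3] Q1=[P1,P2] Q2=[]
t=8-10: P3@Q0 runs 2, rem=0, completes. Q0=[] Q1=[P1,P2] Q2=[]
t=10-14: P1@Q1 runs 4, rem=1, quantum used, demote→Q2. Q0=[] Q1=[P2] Q2=[P1]
t=14-18: P2@Q1 runs 4, rem=2, quantum used, demote→Q2. Q0=[] Q1=[] Q2=[P1,P2]
t=18-19: P1@Q2 runs 1, rem=0, completes. Q0=[] Q1=[] Q2=[P2]
t=19-21: P2@Q2 runs 2, rem=0, completes. Q0=[] Q1=[] Q2=[]

Answer: 2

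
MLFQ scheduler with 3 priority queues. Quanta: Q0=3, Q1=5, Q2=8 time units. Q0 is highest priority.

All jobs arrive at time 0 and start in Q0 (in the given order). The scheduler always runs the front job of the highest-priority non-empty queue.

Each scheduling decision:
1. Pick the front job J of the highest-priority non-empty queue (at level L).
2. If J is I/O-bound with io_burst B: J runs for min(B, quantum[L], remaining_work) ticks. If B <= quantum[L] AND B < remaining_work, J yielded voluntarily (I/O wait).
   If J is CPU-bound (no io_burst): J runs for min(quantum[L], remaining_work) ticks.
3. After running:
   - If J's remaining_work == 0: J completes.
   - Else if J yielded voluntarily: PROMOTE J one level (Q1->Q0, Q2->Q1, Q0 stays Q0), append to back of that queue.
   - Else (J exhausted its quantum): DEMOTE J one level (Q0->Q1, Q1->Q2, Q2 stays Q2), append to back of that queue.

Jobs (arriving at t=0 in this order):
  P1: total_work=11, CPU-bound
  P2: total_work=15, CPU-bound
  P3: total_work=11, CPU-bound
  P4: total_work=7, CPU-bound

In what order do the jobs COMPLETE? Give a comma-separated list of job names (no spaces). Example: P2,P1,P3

Answer: P4,P1,P2,P3

Derivation:
t=0-3: P1@Q0 runs 3, rem=8, quantum used, demote→Q1. Q0=[P2,P3,P4] Q1=[P1] Q2=[]
t=3-6: P2@Q0 runs 3, rem=12, quantum used, demote→Q1. Q0=[P3,P4] Q1=[P1,P2] Q2=[]
t=6-9: P3@Q0 runs 3, rem=8, quantum used, demote→Q1. Q0=[P4] Q1=[P1,P2,P3] Q2=[]
t=9-12: P4@Q0 runs 3, rem=4, quantum used, demote→Q1. Q0=[] Q1=[P1,P2,P3,P4] Q2=[]
t=12-17: P1@Q1 runs 5, rem=3, quantum used, demote→Q2. Q0=[] Q1=[P2,P3,P4] Q2=[P1]
t=17-22: P2@Q1 runs 5, rem=7, quantum used, demote→Q2. Q0=[] Q1=[P3,P4] Q2=[P1,P2]
t=22-27: P3@Q1 runs 5, rem=3, quantum used, demote→Q2. Q0=[] Q1=[P4] Q2=[P1,P2,P3]
t=27-31: P4@Q1 runs 4, rem=0, completes. Q0=[] Q1=[] Q2=[P1,P2,P3]
t=31-34: P1@Q2 runs 3, rem=0, completes. Q0=[] Q1=[] Q2=[P2,P3]
t=34-41: P2@Q2 runs 7, rem=0, completes. Q0=[] Q1=[] Q2=[P3]
t=41-44: P3@Q2 runs 3, rem=0, completes. Q0=[] Q1=[] Q2=[]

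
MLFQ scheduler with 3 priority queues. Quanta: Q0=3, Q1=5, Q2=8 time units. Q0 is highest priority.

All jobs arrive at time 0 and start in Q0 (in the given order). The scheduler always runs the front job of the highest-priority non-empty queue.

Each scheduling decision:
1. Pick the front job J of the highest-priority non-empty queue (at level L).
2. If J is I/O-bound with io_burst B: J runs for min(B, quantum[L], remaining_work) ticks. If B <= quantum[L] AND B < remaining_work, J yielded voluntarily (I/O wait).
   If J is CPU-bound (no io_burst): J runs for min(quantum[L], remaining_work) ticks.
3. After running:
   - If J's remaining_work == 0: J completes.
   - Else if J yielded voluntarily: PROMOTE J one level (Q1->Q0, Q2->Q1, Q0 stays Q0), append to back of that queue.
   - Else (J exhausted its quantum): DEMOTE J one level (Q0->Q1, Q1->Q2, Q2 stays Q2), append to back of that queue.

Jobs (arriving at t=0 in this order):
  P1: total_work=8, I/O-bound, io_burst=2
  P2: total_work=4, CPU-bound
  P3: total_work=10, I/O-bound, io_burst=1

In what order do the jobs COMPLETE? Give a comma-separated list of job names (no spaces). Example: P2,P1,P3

Answer: P1,P3,P2

Derivation:
t=0-2: P1@Q0 runs 2, rem=6, I/O yield, promote→Q0. Q0=[P2,P3,P1] Q1=[] Q2=[]
t=2-5: P2@Q0 runs 3, rem=1, quantum used, demote→Q1. Q0=[P3,P1] Q1=[P2] Q2=[]
t=5-6: P3@Q0 runs 1, rem=9, I/O yield, promote→Q0. Q0=[P1,P3] Q1=[P2] Q2=[]
t=6-8: P1@Q0 runs 2, rem=4, I/O yield, promote→Q0. Q0=[P3,P1] Q1=[P2] Q2=[]
t=8-9: P3@Q0 runs 1, rem=8, I/O yield, promote→Q0. Q0=[P1,P3] Q1=[P2] Q2=[]
t=9-11: P1@Q0 runs 2, rem=2, I/O yield, promote→Q0. Q0=[P3,P1] Q1=[P2] Q2=[]
t=11-12: P3@Q0 runs 1, rem=7, I/O yield, promote→Q0. Q0=[P1,P3] Q1=[P2] Q2=[]
t=12-14: P1@Q0 runs 2, rem=0, completes. Q0=[P3] Q1=[P2] Q2=[]
t=14-15: P3@Q0 runs 1, rem=6, I/O yield, promote→Q0. Q0=[P3] Q1=[P2] Q2=[]
t=15-16: P3@Q0 runs 1, rem=5, I/O yield, promote→Q0. Q0=[P3] Q1=[P2] Q2=[]
t=16-17: P3@Q0 runs 1, rem=4, I/O yield, promote→Q0. Q0=[P3] Q1=[P2] Q2=[]
t=17-18: P3@Q0 runs 1, rem=3, I/O yield, promote→Q0. Q0=[P3] Q1=[P2] Q2=[]
t=18-19: P3@Q0 runs 1, rem=2, I/O yield, promote→Q0. Q0=[P3] Q1=[P2] Q2=[]
t=19-20: P3@Q0 runs 1, rem=1, I/O yield, promote→Q0. Q0=[P3] Q1=[P2] Q2=[]
t=20-21: P3@Q0 runs 1, rem=0, completes. Q0=[] Q1=[P2] Q2=[]
t=21-22: P2@Q1 runs 1, rem=0, completes. Q0=[] Q1=[] Q2=[]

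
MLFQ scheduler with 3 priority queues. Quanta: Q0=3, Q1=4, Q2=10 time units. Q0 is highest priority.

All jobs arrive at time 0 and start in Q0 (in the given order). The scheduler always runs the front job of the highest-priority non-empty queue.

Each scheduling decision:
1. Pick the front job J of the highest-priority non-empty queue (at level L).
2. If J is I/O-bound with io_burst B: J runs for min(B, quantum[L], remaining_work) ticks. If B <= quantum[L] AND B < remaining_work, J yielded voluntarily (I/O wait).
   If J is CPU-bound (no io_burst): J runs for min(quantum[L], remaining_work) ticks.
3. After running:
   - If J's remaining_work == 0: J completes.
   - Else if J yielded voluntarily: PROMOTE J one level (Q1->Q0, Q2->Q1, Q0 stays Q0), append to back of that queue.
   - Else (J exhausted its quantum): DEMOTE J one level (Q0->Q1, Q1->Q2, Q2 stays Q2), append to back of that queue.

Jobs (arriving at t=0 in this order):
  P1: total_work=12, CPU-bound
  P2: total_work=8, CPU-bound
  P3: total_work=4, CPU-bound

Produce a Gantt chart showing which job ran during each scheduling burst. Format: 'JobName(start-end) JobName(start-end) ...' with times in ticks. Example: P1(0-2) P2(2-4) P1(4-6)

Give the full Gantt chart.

t=0-3: P1@Q0 runs 3, rem=9, quantum used, demote→Q1. Q0=[P2,P3] Q1=[P1] Q2=[]
t=3-6: P2@Q0 runs 3, rem=5, quantum used, demote→Q1. Q0=[P3] Q1=[P1,P2] Q2=[]
t=6-9: P3@Q0 runs 3, rem=1, quantum used, demote→Q1. Q0=[] Q1=[P1,P2,P3] Q2=[]
t=9-13: P1@Q1 runs 4, rem=5, quantum used, demote→Q2. Q0=[] Q1=[P2,P3] Q2=[P1]
t=13-17: P2@Q1 runs 4, rem=1, quantum used, demote→Q2. Q0=[] Q1=[P3] Q2=[P1,P2]
t=17-18: P3@Q1 runs 1, rem=0, completes. Q0=[] Q1=[] Q2=[P1,P2]
t=18-23: P1@Q2 runs 5, rem=0, completes. Q0=[] Q1=[] Q2=[P2]
t=23-24: P2@Q2 runs 1, rem=0, completes. Q0=[] Q1=[] Q2=[]

Answer: P1(0-3) P2(3-6) P3(6-9) P1(9-13) P2(13-17) P3(17-18) P1(18-23) P2(23-24)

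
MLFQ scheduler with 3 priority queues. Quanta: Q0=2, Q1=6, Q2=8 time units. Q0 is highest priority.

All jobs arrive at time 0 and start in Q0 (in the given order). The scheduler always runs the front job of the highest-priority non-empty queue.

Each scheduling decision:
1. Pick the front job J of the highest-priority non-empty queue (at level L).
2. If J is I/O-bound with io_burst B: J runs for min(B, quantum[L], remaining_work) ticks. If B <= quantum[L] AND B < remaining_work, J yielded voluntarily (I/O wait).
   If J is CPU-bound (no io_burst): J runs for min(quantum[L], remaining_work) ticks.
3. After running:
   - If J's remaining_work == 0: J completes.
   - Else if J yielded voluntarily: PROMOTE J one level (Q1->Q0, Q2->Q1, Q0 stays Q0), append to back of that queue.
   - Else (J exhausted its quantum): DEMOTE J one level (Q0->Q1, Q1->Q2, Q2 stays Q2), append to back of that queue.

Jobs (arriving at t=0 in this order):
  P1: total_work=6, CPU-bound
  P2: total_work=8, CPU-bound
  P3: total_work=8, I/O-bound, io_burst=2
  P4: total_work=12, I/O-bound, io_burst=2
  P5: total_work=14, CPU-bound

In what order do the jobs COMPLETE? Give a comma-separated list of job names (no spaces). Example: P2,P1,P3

Answer: P3,P4,P1,P2,P5

Derivation:
t=0-2: P1@Q0 runs 2, rem=4, quantum used, demote→Q1. Q0=[P2,P3,P4,P5] Q1=[P1] Q2=[]
t=2-4: P2@Q0 runs 2, rem=6, quantum used, demote→Q1. Q0=[P3,P4,P5] Q1=[P1,P2] Q2=[]
t=4-6: P3@Q0 runs 2, rem=6, I/O yield, promote→Q0. Q0=[P4,P5,P3] Q1=[P1,P2] Q2=[]
t=6-8: P4@Q0 runs 2, rem=10, I/O yield, promote→Q0. Q0=[P5,P3,P4] Q1=[P1,P2] Q2=[]
t=8-10: P5@Q0 runs 2, rem=12, quantum used, demote→Q1. Q0=[P3,P4] Q1=[P1,P2,P5] Q2=[]
t=10-12: P3@Q0 runs 2, rem=4, I/O yield, promote→Q0. Q0=[P4,P3] Q1=[P1,P2,P5] Q2=[]
t=12-14: P4@Q0 runs 2, rem=8, I/O yield, promote→Q0. Q0=[P3,P4] Q1=[P1,P2,P5] Q2=[]
t=14-16: P3@Q0 runs 2, rem=2, I/O yield, promote→Q0. Q0=[P4,P3] Q1=[P1,P2,P5] Q2=[]
t=16-18: P4@Q0 runs 2, rem=6, I/O yield, promote→Q0. Q0=[P3,P4] Q1=[P1,P2,P5] Q2=[]
t=18-20: P3@Q0 runs 2, rem=0, completes. Q0=[P4] Q1=[P1,P2,P5] Q2=[]
t=20-22: P4@Q0 runs 2, rem=4, I/O yield, promote→Q0. Q0=[P4] Q1=[P1,P2,P5] Q2=[]
t=22-24: P4@Q0 runs 2, rem=2, I/O yield, promote→Q0. Q0=[P4] Q1=[P1,P2,P5] Q2=[]
t=24-26: P4@Q0 runs 2, rem=0, completes. Q0=[] Q1=[P1,P2,P5] Q2=[]
t=26-30: P1@Q1 runs 4, rem=0, completes. Q0=[] Q1=[P2,P5] Q2=[]
t=30-36: P2@Q1 runs 6, rem=0, completes. Q0=[] Q1=[P5] Q2=[]
t=36-42: P5@Q1 runs 6, rem=6, quantum used, demote→Q2. Q0=[] Q1=[] Q2=[P5]
t=42-48: P5@Q2 runs 6, rem=0, completes. Q0=[] Q1=[] Q2=[]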